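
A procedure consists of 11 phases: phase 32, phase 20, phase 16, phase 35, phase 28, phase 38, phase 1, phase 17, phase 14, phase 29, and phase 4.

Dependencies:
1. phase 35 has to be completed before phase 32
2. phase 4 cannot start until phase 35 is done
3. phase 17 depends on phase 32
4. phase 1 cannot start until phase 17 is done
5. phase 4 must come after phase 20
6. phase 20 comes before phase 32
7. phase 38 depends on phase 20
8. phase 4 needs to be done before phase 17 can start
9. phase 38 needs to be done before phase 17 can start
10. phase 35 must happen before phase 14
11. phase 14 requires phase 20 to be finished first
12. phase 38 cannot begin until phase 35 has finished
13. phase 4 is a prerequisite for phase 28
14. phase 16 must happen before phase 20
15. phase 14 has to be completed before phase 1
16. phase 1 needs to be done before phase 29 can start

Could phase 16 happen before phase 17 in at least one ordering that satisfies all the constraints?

Yes

Every valid ordering already has phase 16 before phase 17 (the constraints require it), so in particular at least one does.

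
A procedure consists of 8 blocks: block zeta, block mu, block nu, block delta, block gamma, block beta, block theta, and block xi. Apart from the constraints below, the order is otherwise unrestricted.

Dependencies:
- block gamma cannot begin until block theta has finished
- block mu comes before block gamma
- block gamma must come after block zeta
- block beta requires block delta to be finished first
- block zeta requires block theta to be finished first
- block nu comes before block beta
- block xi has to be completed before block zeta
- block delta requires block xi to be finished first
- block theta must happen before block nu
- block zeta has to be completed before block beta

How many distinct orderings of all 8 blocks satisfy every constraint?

3 blocks have no prerequisites (block mu, block theta, block xi), so any of them could come first.
Systematically extending each partial ordering one block at a time and counting, there are 274 complete orderings.

274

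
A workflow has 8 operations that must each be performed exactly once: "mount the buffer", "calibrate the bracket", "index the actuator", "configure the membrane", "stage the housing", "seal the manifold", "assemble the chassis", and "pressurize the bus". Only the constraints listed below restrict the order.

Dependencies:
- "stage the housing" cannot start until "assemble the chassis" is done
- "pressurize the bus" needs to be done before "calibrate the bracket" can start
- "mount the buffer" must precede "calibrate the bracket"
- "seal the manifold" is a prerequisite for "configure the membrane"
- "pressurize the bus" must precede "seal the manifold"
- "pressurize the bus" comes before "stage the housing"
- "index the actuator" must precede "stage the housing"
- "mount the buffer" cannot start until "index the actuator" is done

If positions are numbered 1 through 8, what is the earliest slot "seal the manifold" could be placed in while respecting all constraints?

Working backwards through the constraints from "seal the manifold", its only required predecessor is "pressurize the bus".
With 1 mandatory predecessor, the earliest "seal the manifold" can sit is position 1+1 = 2, and placing just that one first achieves it.

2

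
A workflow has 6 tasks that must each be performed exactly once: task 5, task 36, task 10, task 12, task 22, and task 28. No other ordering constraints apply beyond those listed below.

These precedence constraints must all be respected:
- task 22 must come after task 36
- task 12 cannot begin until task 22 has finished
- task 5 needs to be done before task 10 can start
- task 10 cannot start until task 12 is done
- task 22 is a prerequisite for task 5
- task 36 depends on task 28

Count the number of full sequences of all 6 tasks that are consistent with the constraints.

Task 28 is the only task with nothing required before it, so every ordering starts there.
Enumerating by repeatedly choosing an available task (one whose prerequisites are all placed) gives 2 distinct complete orderings.

2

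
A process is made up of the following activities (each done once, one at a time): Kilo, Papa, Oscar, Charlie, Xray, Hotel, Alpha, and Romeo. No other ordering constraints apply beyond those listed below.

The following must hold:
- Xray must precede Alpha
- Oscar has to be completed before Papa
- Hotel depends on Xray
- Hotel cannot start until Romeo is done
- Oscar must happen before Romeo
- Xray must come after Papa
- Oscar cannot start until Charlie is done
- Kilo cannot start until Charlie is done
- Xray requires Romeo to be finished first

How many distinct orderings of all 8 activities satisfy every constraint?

28

Only Charlie has no prerequisites, so it must go first.
Counting all ways to extend the partial order to a total order gives 28.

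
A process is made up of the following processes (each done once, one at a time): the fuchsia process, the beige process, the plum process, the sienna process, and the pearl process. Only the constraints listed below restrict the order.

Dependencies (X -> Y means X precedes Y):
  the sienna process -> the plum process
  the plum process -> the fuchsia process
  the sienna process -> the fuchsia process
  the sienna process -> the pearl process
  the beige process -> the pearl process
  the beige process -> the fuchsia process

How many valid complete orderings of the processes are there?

8

2 processes have no prerequisites (the beige process, the sienna process), so any of them could come first.
Counting all ways to extend the partial order to a total order gives 8.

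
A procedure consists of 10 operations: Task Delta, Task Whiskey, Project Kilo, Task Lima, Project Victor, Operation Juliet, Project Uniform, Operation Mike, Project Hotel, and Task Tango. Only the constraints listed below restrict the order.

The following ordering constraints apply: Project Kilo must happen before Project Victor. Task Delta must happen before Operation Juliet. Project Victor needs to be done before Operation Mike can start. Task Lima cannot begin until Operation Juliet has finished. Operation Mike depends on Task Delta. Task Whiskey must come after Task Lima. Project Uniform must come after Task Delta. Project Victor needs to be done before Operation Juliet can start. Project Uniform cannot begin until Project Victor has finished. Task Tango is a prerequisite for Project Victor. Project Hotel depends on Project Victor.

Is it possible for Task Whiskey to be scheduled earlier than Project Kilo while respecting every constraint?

No

There is a dependency chain Project Kilo → Project Victor → Operation Juliet → Task Lima → Task Whiskey, so Task Whiskey always comes after Project Kilo.
Hence Task Whiskey can never be scheduled before Project Kilo.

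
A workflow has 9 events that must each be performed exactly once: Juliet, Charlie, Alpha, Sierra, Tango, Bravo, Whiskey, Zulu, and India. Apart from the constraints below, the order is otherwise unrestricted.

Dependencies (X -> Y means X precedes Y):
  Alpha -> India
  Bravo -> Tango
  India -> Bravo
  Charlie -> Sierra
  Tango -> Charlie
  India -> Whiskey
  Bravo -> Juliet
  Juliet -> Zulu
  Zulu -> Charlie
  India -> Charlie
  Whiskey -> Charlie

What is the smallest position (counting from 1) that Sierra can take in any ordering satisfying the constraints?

The events that are forced before Sierra, directly or transitively, are Juliet, Charlie, Alpha, Tango, Bravo, Whiskey, Zulu, India. That's 8 events.
With 8 mandatory predecessors, the earliest Sierra can sit is position 8+1 = 9, and placing just those 8 first achieves it.

9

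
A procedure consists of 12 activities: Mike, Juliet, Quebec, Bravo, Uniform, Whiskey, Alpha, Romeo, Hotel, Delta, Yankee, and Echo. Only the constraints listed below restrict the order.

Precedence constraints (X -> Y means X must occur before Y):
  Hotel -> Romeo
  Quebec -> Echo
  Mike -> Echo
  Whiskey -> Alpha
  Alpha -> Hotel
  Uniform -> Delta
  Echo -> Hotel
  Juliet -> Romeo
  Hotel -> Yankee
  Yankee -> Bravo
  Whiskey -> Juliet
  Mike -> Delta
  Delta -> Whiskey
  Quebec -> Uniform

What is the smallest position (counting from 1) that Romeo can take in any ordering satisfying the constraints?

10

Every activity that must precede Romeo has to come before it. Tracing all chains that end at Romeo, those activities are: Mike, Juliet, Quebec, Uniform, Whiskey, Alpha, Hotel, Delta, Echo — 9 in total.
With 9 mandatory predecessors, the earliest Romeo can sit is position 9+1 = 10, and placing just those 9 first achieves it.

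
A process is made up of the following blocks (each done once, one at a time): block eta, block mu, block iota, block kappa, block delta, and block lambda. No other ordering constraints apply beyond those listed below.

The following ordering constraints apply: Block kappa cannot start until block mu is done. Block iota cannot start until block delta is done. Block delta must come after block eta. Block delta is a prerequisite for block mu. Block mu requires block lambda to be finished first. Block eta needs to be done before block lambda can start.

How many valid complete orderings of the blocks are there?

7

Block eta is the only block with nothing required before it, so every ordering starts there.
Counting all ways to extend the partial order to a total order gives 7.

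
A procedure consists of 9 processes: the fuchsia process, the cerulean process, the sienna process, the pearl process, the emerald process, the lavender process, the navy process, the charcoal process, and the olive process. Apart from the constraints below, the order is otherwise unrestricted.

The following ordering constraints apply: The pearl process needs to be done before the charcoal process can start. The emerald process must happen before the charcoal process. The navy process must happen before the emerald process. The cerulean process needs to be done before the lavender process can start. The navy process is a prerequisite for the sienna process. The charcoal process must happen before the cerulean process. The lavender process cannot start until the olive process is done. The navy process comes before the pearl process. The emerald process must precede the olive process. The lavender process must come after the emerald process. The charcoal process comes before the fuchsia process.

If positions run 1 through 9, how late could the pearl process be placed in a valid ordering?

5

Following every chain forward from the pearl process, the processes that must come later are the fuchsia process, the cerulean process, the lavender process, the charcoal process — 4 of them.
With 4 mandatory successors out of 9 processes total, the latest slot for the pearl process is 9−4 = 5, and it's reachable by doing all non-successors before the pearl process.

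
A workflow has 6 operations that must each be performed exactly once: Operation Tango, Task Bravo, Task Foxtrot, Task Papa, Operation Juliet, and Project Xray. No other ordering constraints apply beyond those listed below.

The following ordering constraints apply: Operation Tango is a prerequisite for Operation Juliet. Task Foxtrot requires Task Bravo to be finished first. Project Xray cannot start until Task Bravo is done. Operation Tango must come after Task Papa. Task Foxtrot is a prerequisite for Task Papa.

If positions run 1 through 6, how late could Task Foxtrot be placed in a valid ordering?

The operations that are forced after Task Foxtrot, directly or by a chain of constraints, are Operation Tango, Task Papa, Operation Juliet. That's 3 operations.
So at least 3 operations follow Task Foxtrot, putting Task Foxtrot no later than position 3. That position is achievable by scheduling everything else first.

3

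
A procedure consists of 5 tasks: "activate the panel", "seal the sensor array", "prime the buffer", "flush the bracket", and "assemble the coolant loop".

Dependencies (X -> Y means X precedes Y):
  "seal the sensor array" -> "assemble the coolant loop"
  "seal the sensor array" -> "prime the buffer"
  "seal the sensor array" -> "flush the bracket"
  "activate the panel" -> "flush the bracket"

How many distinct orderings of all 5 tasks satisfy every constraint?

The tasks with no prerequisites are "activate the panel", "seal the sensor array"; any of them can be placed first.
Counting all ways to extend the partial order to a total order gives 18.

18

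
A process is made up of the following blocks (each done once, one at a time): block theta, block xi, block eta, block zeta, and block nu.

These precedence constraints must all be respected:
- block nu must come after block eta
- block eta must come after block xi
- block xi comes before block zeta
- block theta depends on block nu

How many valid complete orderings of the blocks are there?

4

Block xi is the only block with nothing required before it, so every ordering starts there.
Counting all ways to extend the partial order to a total order gives 4.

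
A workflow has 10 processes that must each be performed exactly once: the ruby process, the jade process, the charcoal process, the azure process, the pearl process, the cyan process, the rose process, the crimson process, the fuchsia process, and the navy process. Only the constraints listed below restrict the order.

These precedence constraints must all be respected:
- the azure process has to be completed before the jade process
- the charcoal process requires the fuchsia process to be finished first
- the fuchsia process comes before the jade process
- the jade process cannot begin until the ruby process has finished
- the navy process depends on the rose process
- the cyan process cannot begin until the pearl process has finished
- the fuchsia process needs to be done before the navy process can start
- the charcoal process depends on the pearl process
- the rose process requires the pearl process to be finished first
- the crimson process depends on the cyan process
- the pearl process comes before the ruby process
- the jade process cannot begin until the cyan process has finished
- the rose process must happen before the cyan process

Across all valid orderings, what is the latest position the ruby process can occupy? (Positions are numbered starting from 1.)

Following the constraints forward from the ruby process, its only required successor is the jade process.
With 1 mandatory successor out of 10 processes total, the latest slot for the ruby process is 10−1 = 9, and it's reachable by doing all non-successors before the ruby process.

9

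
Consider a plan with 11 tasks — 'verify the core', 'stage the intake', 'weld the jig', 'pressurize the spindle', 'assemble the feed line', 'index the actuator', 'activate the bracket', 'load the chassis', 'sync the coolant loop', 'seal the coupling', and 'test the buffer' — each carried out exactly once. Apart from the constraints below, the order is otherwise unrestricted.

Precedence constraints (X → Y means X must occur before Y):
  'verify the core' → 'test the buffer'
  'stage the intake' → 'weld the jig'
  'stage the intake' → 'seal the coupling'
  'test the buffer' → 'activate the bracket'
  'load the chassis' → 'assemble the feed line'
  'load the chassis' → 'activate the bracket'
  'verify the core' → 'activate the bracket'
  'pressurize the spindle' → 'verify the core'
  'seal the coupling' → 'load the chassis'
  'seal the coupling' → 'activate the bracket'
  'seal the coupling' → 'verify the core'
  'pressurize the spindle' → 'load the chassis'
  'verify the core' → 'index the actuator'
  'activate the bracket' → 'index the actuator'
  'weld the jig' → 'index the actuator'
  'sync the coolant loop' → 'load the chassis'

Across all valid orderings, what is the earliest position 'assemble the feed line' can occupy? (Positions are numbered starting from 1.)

6

Working backwards through the constraints from 'assemble the feed line', its full set of required predecessors is 'stage the intake', 'pressurize the spindle', 'load the chassis', 'sync the coolant loop', 'seal the coupling' — 5 of them.
With 5 mandatory predecessors, the earliest 'assemble the feed line' can sit is position 5+1 = 6, and placing just those 5 first achieves it.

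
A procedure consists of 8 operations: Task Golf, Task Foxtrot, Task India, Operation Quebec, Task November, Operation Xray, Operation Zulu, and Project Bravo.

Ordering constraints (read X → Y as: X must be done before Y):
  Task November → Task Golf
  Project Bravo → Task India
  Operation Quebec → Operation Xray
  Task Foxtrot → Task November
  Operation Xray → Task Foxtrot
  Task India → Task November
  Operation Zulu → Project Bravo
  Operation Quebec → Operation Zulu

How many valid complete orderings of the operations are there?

10

Only Operation Quebec has no prerequisites, so it must go first.
Systematically extending each partial ordering one operation at a time and counting, there are 10 complete orderings.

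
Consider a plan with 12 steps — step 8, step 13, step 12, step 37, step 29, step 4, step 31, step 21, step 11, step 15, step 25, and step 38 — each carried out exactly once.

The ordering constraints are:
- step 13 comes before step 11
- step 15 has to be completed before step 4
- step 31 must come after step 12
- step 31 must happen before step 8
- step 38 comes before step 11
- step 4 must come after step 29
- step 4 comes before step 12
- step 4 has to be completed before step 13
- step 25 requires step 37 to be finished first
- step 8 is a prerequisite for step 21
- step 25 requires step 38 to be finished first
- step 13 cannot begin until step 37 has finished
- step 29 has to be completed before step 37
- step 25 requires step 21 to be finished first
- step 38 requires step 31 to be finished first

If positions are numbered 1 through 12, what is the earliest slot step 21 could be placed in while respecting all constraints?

7

The steps that are forced before step 21, directly or transitively, are step 8, step 12, step 29, step 4, step 31, step 15. That's 6 steps.
With 6 mandatory predecessors, the earliest step 21 can sit is position 6+1 = 7, and placing just those 6 first achieves it.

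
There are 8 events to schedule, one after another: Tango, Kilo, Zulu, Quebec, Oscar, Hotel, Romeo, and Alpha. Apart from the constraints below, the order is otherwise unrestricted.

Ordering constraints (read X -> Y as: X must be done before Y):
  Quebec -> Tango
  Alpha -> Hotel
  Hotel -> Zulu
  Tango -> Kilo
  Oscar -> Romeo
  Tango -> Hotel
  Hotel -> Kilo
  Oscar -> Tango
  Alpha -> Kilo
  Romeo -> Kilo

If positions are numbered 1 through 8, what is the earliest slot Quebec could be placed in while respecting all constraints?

1

Quebec has no prerequisites at all, so it can go in position 1.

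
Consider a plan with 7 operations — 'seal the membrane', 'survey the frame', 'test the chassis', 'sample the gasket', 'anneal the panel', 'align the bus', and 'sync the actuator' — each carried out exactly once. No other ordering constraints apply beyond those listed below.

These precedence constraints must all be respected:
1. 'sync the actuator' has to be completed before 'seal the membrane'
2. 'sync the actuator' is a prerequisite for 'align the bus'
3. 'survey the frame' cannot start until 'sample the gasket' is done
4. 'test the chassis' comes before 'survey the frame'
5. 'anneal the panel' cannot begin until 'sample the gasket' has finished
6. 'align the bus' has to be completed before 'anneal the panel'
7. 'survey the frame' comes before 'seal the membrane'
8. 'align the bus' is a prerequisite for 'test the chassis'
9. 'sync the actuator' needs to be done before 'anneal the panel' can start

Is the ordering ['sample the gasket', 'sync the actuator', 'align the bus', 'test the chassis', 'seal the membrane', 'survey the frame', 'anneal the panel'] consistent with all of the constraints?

No

Here 'survey the frame' comes after 'seal the membrane'.
That contradicts the constraint that 'survey the frame' must precede 'seal the membrane'.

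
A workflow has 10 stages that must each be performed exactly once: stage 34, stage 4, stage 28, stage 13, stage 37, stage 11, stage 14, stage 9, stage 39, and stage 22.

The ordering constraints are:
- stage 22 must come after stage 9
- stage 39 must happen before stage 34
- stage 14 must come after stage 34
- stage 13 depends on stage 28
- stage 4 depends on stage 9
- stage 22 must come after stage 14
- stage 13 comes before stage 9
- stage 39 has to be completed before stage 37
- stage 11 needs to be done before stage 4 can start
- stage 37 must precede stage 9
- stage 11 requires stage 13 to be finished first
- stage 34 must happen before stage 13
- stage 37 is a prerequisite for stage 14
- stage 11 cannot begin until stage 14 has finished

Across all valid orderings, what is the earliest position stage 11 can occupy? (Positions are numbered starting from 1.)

Every stage that must precede stage 11 has to come before it. Tracing all chains that end at stage 11, those stages are: stage 34, stage 28, stage 13, stage 37, stage 14, stage 39 — 6 in total.
So at minimum 6 stages come before stage 11, putting stage 11 no earlier than position 7. That position is achievable by scheduling exactly those predecessors first.

7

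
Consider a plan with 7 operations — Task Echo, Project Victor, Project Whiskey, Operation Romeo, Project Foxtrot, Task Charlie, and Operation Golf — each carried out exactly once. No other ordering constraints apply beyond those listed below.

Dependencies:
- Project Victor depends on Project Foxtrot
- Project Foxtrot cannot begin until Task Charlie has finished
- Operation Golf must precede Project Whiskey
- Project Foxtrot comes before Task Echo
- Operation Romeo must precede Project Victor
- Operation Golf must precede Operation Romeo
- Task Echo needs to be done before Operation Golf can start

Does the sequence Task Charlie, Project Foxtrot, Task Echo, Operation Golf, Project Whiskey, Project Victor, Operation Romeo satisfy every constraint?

No

The sequence places Project Victor ahead of Operation Romeo.
But one of the constraints requires Operation Romeo before Project Victor, so this ordering violates it.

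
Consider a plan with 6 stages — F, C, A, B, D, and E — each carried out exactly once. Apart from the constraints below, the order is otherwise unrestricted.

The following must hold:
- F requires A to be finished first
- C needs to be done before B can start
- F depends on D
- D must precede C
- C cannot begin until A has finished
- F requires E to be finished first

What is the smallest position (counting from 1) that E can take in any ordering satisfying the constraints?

No constraint forces any other stage before E, so it can be placed first.

1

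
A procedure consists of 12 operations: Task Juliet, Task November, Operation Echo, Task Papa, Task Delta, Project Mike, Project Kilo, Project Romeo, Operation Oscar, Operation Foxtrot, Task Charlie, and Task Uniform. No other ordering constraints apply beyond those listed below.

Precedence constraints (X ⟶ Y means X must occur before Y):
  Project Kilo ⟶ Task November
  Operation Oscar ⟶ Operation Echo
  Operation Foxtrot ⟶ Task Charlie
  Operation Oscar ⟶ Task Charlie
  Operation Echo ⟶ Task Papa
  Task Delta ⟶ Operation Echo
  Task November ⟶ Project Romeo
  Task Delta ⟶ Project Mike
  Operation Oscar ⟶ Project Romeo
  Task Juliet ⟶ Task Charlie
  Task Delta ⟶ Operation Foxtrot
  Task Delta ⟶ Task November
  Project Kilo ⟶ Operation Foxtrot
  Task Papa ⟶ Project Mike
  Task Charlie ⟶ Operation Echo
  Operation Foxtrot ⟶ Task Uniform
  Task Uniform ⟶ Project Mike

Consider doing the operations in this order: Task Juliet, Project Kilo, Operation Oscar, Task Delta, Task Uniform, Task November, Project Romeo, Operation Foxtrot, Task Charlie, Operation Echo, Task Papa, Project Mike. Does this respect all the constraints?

The sequence places Task Uniform ahead of Operation Foxtrot.
Since Operation Foxtrot is required before Task Uniform, the ordering is invalid.

No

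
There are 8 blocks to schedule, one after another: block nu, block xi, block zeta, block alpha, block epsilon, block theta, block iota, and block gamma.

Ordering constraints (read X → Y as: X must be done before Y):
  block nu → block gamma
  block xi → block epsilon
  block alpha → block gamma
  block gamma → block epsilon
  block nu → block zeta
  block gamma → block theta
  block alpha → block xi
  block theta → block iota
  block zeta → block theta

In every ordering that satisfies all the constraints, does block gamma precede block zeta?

No

No chain of constraints connects block gamma to block zeta in either direction.
So block gamma can come before block zeta or after — it is not forced.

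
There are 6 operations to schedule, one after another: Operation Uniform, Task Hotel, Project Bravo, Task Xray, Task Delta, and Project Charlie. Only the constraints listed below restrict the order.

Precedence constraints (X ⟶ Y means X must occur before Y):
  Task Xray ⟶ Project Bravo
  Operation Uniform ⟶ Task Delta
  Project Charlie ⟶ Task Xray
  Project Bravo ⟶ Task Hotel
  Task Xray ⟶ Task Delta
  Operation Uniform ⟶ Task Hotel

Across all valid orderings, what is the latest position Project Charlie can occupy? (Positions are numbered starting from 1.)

2

Following every chain forward from Project Charlie, the operations that must come later are Task Hotel, Project Bravo, Task Xray, Task Delta — 4 of them.
With 4 mandatory successors out of 6 operations total, the latest slot for Project Charlie is 6−4 = 2, and it's reachable by doing all non-successors before Project Charlie.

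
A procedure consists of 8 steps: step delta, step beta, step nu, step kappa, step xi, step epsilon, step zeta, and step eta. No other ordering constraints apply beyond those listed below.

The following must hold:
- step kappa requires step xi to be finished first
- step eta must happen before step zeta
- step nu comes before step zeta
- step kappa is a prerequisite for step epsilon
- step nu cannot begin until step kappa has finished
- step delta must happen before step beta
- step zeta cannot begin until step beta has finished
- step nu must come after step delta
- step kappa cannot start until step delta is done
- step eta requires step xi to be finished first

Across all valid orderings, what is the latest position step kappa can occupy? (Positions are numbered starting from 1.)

Every step that must follow step kappa has to come after it. Tracing all chains starting from step kappa, those steps are: step nu, step epsilon, step zeta — 3 in total.
So at least 3 steps follow step kappa, putting step kappa no later than position 5. That position is achievable by scheduling everything else first.

5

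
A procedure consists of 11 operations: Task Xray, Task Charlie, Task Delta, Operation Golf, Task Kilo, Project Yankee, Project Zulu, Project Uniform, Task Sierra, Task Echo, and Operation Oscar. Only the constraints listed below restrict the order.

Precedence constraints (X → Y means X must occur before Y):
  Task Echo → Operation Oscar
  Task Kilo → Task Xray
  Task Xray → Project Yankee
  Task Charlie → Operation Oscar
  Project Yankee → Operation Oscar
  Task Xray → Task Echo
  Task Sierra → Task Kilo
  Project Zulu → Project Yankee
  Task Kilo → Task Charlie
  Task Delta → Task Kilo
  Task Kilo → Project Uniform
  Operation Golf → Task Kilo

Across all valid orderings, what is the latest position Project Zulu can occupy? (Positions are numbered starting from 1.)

9

Following every chain forward from Project Zulu, the operations that must come later are Project Yankee, Operation Oscar — 2 of them.
With 2 mandatory successors out of 11 operations total, the latest slot for Project Zulu is 11−2 = 9, and it's reachable by doing all non-successors before Project Zulu.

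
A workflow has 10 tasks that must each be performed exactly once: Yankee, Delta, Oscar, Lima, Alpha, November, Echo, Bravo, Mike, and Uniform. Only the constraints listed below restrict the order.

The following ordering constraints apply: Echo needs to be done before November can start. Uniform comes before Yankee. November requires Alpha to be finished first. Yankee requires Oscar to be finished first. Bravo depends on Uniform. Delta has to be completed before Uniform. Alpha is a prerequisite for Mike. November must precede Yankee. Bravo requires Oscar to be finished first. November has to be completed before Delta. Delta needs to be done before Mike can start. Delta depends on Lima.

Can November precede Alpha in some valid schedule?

No

The constraints give a chain Alpha → November, which forces Alpha before November.
Hence November can never be scheduled before Alpha.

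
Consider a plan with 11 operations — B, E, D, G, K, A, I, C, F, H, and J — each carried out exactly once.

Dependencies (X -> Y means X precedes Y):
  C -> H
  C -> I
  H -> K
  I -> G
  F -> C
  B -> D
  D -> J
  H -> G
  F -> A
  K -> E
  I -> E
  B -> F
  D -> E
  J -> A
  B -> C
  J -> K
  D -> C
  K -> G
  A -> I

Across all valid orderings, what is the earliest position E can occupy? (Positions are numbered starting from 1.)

Every operation that must precede E has to come before it. Tracing all chains that end at E, those operations are: B, D, K, A, I, C, F, H, J — 9 in total.
So at minimum 9 operations come before E, putting E no earlier than position 10. That position is achievable by scheduling exactly those predecessors first.

10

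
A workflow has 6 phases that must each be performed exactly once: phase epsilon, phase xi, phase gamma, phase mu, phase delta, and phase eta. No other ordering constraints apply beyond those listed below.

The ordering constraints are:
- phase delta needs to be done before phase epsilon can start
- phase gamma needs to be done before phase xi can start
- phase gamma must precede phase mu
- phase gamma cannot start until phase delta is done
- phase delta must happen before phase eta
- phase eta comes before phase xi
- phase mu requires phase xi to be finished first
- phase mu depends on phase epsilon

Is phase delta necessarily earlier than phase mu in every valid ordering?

There is a constraint chain phase delta → phase epsilon → phase mu.
So phase delta must precede phase mu in any valid ordering.

Yes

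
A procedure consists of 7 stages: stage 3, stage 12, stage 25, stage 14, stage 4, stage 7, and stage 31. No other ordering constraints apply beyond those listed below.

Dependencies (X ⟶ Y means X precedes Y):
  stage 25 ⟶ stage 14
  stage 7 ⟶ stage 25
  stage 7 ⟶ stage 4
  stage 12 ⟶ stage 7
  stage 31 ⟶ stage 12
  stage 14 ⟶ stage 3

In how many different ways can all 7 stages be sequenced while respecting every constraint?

Only stage 31 has no prerequisites, so it must go first.
Systematically extending each partial ordering one stage at a time and counting, there are 4 complete orderings.

4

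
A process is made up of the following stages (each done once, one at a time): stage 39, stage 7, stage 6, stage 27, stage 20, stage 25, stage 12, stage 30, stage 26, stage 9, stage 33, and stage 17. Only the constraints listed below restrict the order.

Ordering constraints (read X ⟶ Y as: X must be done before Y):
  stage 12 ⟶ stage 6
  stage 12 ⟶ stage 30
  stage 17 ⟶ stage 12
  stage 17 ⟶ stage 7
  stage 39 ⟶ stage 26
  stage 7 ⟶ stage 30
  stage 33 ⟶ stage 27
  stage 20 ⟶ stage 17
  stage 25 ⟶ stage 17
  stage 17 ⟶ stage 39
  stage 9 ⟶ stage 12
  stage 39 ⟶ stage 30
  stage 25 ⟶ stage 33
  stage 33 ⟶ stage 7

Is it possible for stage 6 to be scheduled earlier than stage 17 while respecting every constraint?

Following stage 17 → stage 12 → stage 6, stage 17 must precede stage 6 in every valid ordering.
Hence stage 6 can never be scheduled before stage 17.

No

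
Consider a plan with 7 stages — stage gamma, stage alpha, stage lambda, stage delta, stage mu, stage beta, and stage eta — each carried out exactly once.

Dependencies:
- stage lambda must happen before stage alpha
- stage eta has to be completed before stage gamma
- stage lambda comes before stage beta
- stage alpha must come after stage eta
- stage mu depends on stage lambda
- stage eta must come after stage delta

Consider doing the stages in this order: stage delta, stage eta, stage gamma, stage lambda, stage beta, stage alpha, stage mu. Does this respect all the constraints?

Yes

Checking each listed constraint against this order: for instance, stage eta is in position 2 and stage alpha in position 6, so that constraint holds — and the remaining constraints check out the same way.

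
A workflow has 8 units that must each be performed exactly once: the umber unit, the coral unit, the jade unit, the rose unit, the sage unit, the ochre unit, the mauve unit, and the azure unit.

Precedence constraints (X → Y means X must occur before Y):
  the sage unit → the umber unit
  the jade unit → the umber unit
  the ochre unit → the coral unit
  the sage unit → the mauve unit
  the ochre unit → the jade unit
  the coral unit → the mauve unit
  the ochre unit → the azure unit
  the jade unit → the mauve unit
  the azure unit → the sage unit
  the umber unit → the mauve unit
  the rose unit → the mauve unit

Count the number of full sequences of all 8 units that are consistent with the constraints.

2 units have no prerequisites (the rose unit, the ochre unit), so any of them could come first.
Counting all ways to extend the partial order to a total order gives 105.

105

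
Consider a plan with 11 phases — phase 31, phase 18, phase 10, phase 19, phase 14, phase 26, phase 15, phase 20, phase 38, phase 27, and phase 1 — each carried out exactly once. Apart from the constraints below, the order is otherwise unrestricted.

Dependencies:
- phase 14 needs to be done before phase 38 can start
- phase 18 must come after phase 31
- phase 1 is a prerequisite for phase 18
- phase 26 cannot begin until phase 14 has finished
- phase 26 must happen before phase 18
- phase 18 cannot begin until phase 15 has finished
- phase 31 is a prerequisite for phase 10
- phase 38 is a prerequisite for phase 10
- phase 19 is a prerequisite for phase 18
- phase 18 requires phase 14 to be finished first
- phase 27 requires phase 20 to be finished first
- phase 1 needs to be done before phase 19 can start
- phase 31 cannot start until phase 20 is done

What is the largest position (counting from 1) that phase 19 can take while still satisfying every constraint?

10

The only phase forced after phase 19 (directly or by a chain) is phase 18.
So at least 1 phase follows phase 19, putting phase 19 no later than position 10. That position is achievable by scheduling everything else first.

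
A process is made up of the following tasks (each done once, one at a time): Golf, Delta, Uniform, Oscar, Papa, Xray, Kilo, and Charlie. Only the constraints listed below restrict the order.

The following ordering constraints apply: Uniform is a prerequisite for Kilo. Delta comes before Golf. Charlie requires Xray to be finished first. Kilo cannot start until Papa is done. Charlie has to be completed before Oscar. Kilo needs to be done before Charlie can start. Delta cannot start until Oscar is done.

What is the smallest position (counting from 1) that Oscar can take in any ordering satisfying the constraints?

6

Working backwards through the constraints from Oscar, its full set of required predecessors is Uniform, Papa, Xray, Kilo, Charlie — 5 of them.
With 5 mandatory predecessors, the earliest Oscar can sit is position 5+1 = 6, and placing just those 5 first achieves it.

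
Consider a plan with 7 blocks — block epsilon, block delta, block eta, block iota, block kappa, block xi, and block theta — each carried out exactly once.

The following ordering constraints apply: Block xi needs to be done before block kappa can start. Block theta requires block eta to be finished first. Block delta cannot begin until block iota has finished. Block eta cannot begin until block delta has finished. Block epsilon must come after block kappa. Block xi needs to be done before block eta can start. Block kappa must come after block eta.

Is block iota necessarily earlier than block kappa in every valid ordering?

Chaining the stated constraints: block iota → block delta → block eta → block kappa.
So block iota must precede block kappa in any valid ordering.

Yes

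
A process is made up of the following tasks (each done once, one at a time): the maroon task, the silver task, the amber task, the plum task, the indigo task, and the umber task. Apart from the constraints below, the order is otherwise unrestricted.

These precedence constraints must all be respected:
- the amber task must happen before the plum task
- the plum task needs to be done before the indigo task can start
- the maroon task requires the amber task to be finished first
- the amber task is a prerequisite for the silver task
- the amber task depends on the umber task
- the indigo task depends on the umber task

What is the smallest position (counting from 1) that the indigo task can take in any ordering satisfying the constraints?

The tasks that are forced before the indigo task, directly or transitively, are the amber task, the plum task, the umber task. That's 3 tasks.
So at minimum 3 tasks come before the indigo task, putting the indigo task no earlier than position 4. That position is achievable by scheduling exactly those predecessors first.

4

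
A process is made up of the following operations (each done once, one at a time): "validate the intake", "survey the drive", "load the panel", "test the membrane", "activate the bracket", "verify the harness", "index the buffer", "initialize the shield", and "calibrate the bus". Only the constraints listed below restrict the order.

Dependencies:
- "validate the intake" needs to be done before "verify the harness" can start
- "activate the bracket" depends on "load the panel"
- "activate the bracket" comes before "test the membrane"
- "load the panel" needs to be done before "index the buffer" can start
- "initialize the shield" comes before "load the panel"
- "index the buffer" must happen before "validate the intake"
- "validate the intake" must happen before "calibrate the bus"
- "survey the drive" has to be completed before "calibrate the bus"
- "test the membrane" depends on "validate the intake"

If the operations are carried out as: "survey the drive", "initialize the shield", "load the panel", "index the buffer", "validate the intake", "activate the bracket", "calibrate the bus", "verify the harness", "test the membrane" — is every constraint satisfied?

Checking each listed constraint against this order: for instance, "survey the drive" is in position 1 and "calibrate the bus" in position 7, so that constraint holds — and the remaining constraints check out the same way.

Yes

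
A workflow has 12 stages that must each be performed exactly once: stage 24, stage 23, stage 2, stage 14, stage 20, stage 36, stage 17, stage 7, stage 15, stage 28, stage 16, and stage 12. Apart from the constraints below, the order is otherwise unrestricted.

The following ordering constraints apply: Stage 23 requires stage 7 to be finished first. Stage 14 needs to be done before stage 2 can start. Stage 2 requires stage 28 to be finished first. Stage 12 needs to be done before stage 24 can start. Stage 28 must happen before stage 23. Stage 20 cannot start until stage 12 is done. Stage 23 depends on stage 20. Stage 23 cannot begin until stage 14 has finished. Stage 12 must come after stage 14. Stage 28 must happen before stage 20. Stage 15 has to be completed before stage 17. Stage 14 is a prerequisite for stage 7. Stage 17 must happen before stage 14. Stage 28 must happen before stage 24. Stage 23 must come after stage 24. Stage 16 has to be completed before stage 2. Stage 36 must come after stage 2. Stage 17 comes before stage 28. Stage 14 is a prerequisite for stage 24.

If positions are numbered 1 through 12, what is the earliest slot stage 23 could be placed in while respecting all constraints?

9

The stages that are forced before stage 23, directly or transitively, are stage 24, stage 14, stage 20, stage 17, stage 7, stage 15, stage 28, stage 12. That's 8 stages.
So at minimum 8 stages come before stage 23, putting stage 23 no earlier than position 9. That position is achievable by scheduling exactly those predecessors first.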